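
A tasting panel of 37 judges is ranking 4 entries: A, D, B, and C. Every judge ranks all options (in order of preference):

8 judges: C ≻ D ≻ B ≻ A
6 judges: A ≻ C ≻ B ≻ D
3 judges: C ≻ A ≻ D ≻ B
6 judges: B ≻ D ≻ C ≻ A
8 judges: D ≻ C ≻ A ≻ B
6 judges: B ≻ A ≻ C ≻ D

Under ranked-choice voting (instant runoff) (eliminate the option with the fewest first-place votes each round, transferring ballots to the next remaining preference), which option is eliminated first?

A

Round 1: A 6, D 8, B 12, C 11. Eliminate A.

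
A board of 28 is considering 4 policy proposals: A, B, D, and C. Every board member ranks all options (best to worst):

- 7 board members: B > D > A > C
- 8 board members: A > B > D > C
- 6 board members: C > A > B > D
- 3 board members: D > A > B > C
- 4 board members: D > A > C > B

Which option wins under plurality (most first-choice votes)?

First-place votes: A 8, B 7, D 7, C 6.
A has the most first-place votes.

A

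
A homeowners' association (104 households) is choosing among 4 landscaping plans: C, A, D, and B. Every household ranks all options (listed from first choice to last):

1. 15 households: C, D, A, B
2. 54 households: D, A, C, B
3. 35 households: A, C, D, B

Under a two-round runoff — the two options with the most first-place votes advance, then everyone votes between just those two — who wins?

D

Round 1 first-place votes: C 15, A 35, D 54, B 0.
D and A advance.
Runoff: D is preferred to A by 69 voters; A by 35.
D wins the runoff.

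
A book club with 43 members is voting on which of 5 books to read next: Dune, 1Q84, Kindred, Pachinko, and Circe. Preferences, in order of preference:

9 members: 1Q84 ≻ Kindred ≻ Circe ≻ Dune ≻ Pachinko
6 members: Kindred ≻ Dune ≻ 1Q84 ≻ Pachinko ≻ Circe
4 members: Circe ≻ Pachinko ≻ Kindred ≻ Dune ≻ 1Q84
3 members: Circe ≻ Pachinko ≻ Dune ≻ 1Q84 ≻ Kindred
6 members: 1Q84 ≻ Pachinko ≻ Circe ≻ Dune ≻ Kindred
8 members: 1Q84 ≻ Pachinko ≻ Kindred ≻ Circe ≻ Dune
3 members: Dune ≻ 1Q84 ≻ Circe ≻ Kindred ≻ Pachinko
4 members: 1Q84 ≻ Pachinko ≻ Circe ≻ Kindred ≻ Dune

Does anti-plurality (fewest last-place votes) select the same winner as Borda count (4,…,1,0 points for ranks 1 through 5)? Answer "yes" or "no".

Anti-plurality — last-place votes: Dune 12, 1Q84 4, Kindred 9, Pachinko 12, Circe 6. Winner: 1Q84.
Borda — scores: Dune 55, 1Q84 132, Kindred 82, Pachinko 81, Circe 80. Winner: 1Q84.
The two methods agree.

yes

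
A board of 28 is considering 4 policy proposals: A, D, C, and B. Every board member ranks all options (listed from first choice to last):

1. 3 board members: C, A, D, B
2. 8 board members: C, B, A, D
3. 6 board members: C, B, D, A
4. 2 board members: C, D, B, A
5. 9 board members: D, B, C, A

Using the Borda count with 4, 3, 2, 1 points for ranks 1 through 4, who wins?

C

A: 3·3 + 8·2 + 6·1 + 2·1 + 9·1 = 42
D: 3·2 + 8·1 + 6·2 + 2·3 + 9·4 = 68
C: 3·4 + 8·4 + 6·4 + 2·4 + 9·2 = 94
B: 3·1 + 8·3 + 6·3 + 2·2 + 9·3 = 76
C has the highest Borda score (94).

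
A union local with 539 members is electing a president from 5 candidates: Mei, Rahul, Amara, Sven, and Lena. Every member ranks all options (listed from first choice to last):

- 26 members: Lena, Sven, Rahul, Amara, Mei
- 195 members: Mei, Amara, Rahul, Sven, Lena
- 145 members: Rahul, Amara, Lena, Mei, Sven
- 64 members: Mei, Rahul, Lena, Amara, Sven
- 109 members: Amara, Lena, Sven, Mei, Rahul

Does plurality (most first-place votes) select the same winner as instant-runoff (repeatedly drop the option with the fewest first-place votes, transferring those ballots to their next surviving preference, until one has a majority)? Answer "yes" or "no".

Plurality — first-place votes: Mei 259, Rahul 145, Amara 109, Sven 0, Lena 26. Winner: Mei.
Instant-runoff — R1 Mei 259, Rahul 145, Amara 109, Sven 0, Lena 26 (Sven out); R2 Mei 259, Rahul 145, Amara 109, Lena 26 (Lena out); R3 Mei 259, Rahul 171, Amara 109 (Amara out); R4 Mei 368, Rahul 171 (Mei winner). Winner: Mei.
The two methods agree.

yes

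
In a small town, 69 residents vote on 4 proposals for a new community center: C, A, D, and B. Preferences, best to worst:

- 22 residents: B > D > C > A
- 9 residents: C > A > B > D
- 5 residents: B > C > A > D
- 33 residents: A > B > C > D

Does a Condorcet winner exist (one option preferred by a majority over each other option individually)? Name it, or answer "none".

Checking pairwise contests:
B beats C 60–9.
C beats A 36–33.
C beats D 47–22.
A beats B 42–27.
Every option loses at least one head-to-head, so there is no Condorcet winner.

none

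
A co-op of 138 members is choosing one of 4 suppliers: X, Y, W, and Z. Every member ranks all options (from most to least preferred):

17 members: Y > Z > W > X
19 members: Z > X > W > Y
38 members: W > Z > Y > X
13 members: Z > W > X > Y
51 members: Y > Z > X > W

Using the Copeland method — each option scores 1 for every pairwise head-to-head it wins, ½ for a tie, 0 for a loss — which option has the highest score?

Z

X: beats W; loses to Y and Z → score 1.
Y: beats X; loses to W and Z → score 1.
W: beats Y; loses to X and Z → score 1.
Z: beats X, Y, and W → score 3.
Z has the best pairwise record.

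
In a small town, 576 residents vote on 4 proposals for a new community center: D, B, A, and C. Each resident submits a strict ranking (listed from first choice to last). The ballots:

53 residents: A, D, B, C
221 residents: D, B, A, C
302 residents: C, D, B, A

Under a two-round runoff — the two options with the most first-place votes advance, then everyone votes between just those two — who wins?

Round 1 first-place votes: D 221, B 0, A 53, C 302.
C and D advance.
Runoff: C is preferred to D by 302 voters; D by 274.
C wins the runoff.

C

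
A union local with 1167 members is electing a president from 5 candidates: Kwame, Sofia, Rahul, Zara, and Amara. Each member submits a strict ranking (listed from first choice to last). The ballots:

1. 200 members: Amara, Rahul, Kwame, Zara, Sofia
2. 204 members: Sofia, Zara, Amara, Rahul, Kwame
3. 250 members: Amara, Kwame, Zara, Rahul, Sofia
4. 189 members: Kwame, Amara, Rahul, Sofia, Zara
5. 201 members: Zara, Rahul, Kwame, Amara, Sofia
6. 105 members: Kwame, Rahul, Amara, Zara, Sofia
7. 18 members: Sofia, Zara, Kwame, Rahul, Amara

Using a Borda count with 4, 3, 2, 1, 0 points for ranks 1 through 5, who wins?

Kwame: 200·2 + 204·0 + 250·3 + 189·4 + 201·2 + 105·4 + 18·2 = 2764
Sofia: 200·0 + 204·4 + 250·0 + 189·1 + 201·0 + 105·0 + 18·4 = 1077
Rahul: 200·3 + 204·1 + 250·1 + 189·2 + 201·3 + 105·3 + 18·1 = 2368
Zara: 200·1 + 204·3 + 250·2 + 189·0 + 201·4 + 105·1 + 18·3 = 2275
Amara: 200·4 + 204·2 + 250·4 + 189·3 + 201·1 + 105·2 + 18·0 = 3186
Amara has the highest Borda score (3186).

Amara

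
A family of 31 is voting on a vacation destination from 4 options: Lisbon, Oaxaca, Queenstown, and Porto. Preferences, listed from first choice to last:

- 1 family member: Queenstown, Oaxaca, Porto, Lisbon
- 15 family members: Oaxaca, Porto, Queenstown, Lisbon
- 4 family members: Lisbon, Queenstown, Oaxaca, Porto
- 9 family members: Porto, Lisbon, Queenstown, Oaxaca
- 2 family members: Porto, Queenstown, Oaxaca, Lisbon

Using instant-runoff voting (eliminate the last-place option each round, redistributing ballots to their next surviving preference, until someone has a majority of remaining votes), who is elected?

Round 1: Lisbon 4, Oaxaca 15, Queenstown 1, Porto 11. Eliminate Queenstown.
Round 2: Lisbon 4, Oaxaca 16, Porto 11. Oaxaca has a majority.

Oaxaca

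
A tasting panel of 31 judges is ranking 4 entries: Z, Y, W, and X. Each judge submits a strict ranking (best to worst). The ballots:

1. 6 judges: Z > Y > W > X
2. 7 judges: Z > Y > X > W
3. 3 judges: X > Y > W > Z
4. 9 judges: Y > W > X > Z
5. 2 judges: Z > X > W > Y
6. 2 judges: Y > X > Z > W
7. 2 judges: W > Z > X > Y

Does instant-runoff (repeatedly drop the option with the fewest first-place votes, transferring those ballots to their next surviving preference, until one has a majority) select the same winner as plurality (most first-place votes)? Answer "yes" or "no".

Instant-runoff — R1 Z 15, Y 11, W 2, X 3 (W out); R2 Z 17, Y 11, X 3 (Z winner). Winner: Z.
Plurality — first-place votes: Z 15, Y 11, W 2, X 3. Winner: Z.
The two methods agree.

yes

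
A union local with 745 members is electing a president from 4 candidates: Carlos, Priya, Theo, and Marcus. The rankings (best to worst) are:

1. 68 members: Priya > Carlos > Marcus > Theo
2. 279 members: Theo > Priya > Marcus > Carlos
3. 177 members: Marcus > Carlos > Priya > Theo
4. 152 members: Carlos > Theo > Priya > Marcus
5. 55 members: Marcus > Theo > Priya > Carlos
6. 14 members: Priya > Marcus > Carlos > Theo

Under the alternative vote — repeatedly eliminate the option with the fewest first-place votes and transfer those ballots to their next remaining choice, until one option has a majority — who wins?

Round 1: Carlos 152, Priya 82, Theo 279, Marcus 232. Eliminate Priya.
Round 2: Carlos 220, Theo 279, Marcus 246. Eliminate Carlos.
Round 3: Theo 431, Marcus 314. Theo has a majority.

Theo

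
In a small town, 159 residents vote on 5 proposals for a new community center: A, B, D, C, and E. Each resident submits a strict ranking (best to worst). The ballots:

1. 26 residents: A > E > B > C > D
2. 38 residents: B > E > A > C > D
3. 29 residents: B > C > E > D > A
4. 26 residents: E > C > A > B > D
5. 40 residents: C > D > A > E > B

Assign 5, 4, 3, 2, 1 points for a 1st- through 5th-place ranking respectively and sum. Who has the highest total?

A: 26·5 + 38·3 + 29·1 + 26·3 + 40·3 = 471
B: 26·3 + 38·5 + 29·5 + 26·2 + 40·1 = 505
D: 26·1 + 38·1 + 29·2 + 26·1 + 40·4 = 308
C: 26·2 + 38·2 + 29·4 + 26·4 + 40·5 = 548
E: 26·4 + 38·4 + 29·3 + 26·5 + 40·2 = 553
E has the highest Borda score (553).

E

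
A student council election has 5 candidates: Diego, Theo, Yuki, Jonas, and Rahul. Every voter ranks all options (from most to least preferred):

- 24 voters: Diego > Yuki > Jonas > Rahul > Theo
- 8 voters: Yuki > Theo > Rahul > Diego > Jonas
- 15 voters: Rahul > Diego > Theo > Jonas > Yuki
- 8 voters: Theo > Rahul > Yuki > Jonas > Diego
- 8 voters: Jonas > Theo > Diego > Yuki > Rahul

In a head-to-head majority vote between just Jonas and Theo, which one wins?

Voters preferring Jonas to Theo: 32; preferring Theo to Jonas: 31.
Jonas wins the head-to-head.

Jonas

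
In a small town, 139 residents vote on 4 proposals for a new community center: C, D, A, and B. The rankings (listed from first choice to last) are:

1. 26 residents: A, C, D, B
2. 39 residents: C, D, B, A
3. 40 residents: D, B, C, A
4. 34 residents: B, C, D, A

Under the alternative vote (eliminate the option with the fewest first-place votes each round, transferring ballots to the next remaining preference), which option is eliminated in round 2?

Round 1: C 39, D 40, A 26, B 34. Eliminate A.
Round 2: C 65, D 40, B 34. Eliminate B.

B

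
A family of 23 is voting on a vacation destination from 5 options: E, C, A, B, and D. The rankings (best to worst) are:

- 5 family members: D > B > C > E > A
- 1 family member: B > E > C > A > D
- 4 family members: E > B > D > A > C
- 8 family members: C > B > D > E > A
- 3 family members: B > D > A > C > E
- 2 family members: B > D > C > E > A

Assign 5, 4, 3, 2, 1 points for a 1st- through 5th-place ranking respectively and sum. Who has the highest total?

E: 5·2 + 1·4 + 4·5 + 8·2 + 3·1 + 2·2 = 57
C: 5·3 + 1·3 + 4·1 + 8·5 + 3·2 + 2·3 = 74
A: 5·1 + 1·2 + 4·2 + 8·1 + 3·3 + 2·1 = 34
B: 5·4 + 1·5 + 4·4 + 8·4 + 3·5 + 2·5 = 98
D: 5·5 + 1·1 + 4·3 + 8·3 + 3·4 + 2·4 = 82
B has the highest Borda score (98).

B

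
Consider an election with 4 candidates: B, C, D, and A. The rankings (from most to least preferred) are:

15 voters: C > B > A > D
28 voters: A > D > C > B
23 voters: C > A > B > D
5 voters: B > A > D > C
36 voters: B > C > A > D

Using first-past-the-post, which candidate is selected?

First-place votes: B 41, C 38, D 0, A 28.
B has the most first-place votes.

B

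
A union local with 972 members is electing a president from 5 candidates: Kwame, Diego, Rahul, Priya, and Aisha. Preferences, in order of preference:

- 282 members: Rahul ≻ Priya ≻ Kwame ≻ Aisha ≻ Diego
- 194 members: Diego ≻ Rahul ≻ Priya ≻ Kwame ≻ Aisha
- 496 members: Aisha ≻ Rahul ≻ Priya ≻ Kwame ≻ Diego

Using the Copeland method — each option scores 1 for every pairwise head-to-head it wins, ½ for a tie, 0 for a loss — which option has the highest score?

Kwame: beats Diego; loses to Rahul, Priya, and Aisha → score 1.
Diego: loses to Kwame, Rahul, Priya, and Aisha → score 0.
Rahul: beats Kwame, Diego, and Priya; loses to Aisha → score 3.
Priya: beats Kwame and Diego; loses to Rahul and Aisha → score 2.
Aisha: beats Kwame, Diego, Rahul, and Priya → score 4.
Aisha has the best pairwise record.

Aisha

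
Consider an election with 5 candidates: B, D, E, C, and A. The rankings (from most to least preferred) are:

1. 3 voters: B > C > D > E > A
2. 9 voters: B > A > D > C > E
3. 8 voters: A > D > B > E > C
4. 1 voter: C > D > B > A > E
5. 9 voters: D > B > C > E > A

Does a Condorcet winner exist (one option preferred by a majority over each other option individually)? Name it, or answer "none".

Checking pairwise contests:
D beats B 18–12.
A beats D 17–13.
B beats E 30–0.
B beats C 29–1.
B beats A 22–8.
Every option loses at least one head-to-head, so there is no Condorcet winner.

none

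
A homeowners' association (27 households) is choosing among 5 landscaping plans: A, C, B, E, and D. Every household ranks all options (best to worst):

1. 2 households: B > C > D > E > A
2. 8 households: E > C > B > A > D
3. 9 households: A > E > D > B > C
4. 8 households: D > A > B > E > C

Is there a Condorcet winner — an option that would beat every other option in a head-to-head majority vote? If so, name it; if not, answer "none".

A vs C: 17–10 for A.
A vs B: 17–10 for A.
A vs E: 17–10 for A.
A vs D: 17–10 for A.
A beats every other option head-to-head.

A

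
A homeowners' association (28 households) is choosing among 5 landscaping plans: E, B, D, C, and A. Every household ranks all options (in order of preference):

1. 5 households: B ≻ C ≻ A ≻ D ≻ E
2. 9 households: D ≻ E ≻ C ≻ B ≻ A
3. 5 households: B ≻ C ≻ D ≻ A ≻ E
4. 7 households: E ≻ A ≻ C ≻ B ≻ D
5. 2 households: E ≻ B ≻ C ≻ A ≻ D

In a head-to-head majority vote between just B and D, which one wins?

Voters preferring B to D: 19; preferring D to B: 9.
B wins the head-to-head.

B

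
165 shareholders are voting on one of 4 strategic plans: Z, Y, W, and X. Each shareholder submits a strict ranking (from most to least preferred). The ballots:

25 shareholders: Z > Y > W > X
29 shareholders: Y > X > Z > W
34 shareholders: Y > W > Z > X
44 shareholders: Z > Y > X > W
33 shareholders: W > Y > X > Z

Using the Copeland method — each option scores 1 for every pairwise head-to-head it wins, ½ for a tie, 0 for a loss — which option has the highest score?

Y

Z: beats W and X; loses to Y → score 2.
Y: beats Z, W, and X → score 3.
W: beats X; loses to Z and Y → score 1.
X: loses to Z, Y, and W → score 0.
Y has the best pairwise record.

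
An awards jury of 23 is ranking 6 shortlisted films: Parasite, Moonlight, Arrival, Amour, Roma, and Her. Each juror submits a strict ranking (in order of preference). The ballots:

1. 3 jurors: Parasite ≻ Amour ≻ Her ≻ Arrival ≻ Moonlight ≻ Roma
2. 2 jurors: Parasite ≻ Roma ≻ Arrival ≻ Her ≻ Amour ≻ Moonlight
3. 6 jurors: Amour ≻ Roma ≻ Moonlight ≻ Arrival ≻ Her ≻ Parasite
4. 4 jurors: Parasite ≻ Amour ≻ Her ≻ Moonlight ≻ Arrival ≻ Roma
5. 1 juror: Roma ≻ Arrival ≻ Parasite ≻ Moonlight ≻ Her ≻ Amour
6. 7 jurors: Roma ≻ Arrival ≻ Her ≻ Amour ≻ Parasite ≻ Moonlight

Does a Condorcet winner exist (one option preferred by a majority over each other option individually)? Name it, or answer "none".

Amour

Amour vs Parasite: 13–10 for Amour.
Amour vs Moonlight: 22–1 for Amour.
Amour vs Arrival: 13–10 for Amour.
Amour vs Roma: 13–10 for Amour.
Amour vs Her: 13–10 for Amour.
Amour beats every other option head-to-head.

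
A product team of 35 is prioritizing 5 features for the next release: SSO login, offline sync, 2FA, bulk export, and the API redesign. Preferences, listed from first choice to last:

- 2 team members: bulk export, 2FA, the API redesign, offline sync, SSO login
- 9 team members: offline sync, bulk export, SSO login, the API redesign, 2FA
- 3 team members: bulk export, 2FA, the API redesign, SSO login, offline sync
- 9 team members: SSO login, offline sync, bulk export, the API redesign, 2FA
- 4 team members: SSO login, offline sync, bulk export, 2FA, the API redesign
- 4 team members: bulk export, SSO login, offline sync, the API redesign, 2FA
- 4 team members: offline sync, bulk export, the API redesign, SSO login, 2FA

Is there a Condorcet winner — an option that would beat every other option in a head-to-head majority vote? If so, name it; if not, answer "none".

none

Checking pairwise contests:
bulk export beats SSO login 22–13.
SSO login beats offline sync 20–15.
SSO login beats 2FA 30–5.
offline sync beats bulk export 26–9.
SSO login beats the API redesign 26–9.
Every option loses at least one head-to-head, so there is no Condorcet winner.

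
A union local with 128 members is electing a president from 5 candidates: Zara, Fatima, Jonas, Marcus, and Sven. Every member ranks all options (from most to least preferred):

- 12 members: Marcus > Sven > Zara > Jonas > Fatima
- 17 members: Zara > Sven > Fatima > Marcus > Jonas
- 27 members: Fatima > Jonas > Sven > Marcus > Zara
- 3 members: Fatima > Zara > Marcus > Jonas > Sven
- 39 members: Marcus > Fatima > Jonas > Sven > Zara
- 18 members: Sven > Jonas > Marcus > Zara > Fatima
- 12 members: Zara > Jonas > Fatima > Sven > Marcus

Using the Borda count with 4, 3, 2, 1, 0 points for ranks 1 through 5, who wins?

Zara: 12·2 + 17·4 + 27·0 + 3·3 + 39·0 + 18·1 + 12·4 = 167
Fatima: 12·0 + 17·2 + 27·4 + 3·4 + 39·3 + 18·0 + 12·2 = 295
Jonas: 12·1 + 17·0 + 27·3 + 3·1 + 39·2 + 18·3 + 12·3 = 264
Marcus: 12·4 + 17·1 + 27·1 + 3·2 + 39·4 + 18·2 + 12·0 = 290
Sven: 12·3 + 17·3 + 27·2 + 3·0 + 39·1 + 18·4 + 12·1 = 264
Fatima has the highest Borda score (295).

Fatima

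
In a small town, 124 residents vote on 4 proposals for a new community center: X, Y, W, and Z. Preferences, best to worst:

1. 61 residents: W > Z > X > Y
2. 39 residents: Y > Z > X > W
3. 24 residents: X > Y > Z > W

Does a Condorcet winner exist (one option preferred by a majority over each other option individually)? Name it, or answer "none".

none

Checking pairwise contests:
Z beats X 100–24.
X beats Y 85–39.
X beats W 63–61.
Y beats Z 63–61.
Every option loses at least one head-to-head, so there is no Condorcet winner.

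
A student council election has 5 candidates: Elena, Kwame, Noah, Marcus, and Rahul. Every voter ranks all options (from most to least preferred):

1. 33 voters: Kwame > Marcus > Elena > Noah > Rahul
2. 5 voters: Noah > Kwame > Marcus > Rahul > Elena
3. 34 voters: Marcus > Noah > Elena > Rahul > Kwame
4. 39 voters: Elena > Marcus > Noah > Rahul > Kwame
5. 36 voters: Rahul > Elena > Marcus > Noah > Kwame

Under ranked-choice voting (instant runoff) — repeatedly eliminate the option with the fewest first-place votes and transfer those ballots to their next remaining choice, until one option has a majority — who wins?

Elena

Round 1: Elena 39, Kwame 33, Noah 5, Marcus 34, Rahul 36. Eliminate Noah.
Round 2: Elena 39, Kwame 38, Marcus 34, Rahul 36. Eliminate Marcus.
Round 3: Elena 73, Kwame 38, Rahul 36. Eliminate Rahul.
Round 4: Elena 109, Kwame 38. Elena has a majority.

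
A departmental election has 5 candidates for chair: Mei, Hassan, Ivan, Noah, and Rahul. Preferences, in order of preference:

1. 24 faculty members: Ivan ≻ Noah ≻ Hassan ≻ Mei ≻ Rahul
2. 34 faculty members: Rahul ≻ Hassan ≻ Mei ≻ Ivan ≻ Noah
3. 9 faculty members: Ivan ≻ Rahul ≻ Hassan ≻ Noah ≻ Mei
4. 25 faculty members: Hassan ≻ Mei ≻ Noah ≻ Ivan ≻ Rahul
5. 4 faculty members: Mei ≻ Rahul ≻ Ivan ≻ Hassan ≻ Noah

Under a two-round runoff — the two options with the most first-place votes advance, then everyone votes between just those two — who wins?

Ivan

Round 1 first-place votes: Mei 4, Hassan 25, Ivan 33, Noah 0, Rahul 34.
Rahul and Ivan advance.
Runoff: Rahul is preferred to Ivan by 38 voters; Ivan by 58.
Ivan wins the runoff.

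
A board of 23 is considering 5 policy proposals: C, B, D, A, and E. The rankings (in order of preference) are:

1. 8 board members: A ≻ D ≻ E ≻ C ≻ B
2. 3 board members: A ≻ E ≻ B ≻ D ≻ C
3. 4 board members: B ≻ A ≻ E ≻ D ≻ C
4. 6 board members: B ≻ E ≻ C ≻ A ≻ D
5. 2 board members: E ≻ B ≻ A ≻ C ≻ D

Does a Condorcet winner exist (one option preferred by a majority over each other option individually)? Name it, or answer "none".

none

Checking pairwise contests:
B beats C 15–8.
E beats B 13–10.
B beats D 15–8.
B beats A 12–11.
A beats E 15–8.
Every option loses at least one head-to-head, so there is no Condorcet winner.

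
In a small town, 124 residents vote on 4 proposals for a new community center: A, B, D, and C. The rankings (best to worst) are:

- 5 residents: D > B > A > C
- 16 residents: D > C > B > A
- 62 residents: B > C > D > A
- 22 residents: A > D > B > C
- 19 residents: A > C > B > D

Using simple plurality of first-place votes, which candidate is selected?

First-place votes: A 41, B 62, D 21, C 0.
B has the most first-place votes.

B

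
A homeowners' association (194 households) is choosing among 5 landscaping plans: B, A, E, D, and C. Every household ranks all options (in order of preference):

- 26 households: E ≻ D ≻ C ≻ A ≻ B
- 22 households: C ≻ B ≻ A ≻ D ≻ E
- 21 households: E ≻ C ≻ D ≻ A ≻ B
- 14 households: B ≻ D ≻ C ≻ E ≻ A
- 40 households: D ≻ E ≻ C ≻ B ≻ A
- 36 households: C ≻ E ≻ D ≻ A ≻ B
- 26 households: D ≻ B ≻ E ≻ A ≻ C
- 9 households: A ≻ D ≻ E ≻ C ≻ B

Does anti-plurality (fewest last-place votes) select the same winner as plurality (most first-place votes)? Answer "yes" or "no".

Anti-plurality — last-place votes: B 92, A 54, E 22, D 0, C 26. Winner: D.
Plurality — first-place votes: B 14, A 9, E 47, D 66, C 58. Winner: D.
The two methods agree.

yes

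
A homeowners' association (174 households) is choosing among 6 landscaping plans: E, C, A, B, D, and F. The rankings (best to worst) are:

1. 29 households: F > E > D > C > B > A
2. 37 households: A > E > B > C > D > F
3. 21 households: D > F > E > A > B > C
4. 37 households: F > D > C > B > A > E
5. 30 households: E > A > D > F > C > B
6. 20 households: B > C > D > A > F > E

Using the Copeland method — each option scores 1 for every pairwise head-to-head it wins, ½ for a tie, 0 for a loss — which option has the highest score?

E: beats C, B, and D; loses to A and F → score 3.
C: beats B; loses to E, A, D, and F → score 1.
A: beats E, C, and B; ties F; loses to D → score 3.5.
B: loses to E, C, A, D, and F → score 0.
D: beats C, A, B, and F; loses to E → score 4.
F: beats E, C, and B; ties A; loses to D → score 3.5.
D has the best pairwise record.

D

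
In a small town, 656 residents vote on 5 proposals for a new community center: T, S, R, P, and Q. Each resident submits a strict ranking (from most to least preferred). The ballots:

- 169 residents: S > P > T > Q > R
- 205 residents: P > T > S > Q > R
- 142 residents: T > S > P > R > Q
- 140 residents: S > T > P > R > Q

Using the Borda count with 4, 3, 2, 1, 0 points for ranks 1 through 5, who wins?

S

T: 169·2 + 205·3 + 142·4 + 140·3 = 1941
S: 169·4 + 205·2 + 142·3 + 140·4 = 2072
R: 169·0 + 205·0 + 142·1 + 140·1 = 282
P: 169·3 + 205·4 + 142·2 + 140·2 = 1891
Q: 169·1 + 205·1 + 142·0 + 140·0 = 374
S has the highest Borda score (2072).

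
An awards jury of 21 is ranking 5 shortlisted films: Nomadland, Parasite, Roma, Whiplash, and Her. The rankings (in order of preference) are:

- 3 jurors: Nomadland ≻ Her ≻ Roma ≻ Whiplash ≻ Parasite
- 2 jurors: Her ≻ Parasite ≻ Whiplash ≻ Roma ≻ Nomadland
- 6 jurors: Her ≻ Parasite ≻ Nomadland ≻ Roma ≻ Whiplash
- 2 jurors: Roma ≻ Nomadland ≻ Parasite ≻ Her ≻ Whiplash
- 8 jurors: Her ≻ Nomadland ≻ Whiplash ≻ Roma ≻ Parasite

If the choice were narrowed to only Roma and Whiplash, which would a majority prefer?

Voters preferring Roma to Whiplash: 11; preferring Whiplash to Roma: 10.
Roma wins the head-to-head.

Roma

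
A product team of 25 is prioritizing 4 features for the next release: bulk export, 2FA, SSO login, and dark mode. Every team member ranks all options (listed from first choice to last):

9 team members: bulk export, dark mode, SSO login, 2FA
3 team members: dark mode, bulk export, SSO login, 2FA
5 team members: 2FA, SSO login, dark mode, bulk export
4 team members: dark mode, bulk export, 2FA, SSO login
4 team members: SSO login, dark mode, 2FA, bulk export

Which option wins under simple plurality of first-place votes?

bulk export

First-place votes: bulk export 9, 2FA 5, SSO login 4, dark mode 7.
bulk export has the most first-place votes.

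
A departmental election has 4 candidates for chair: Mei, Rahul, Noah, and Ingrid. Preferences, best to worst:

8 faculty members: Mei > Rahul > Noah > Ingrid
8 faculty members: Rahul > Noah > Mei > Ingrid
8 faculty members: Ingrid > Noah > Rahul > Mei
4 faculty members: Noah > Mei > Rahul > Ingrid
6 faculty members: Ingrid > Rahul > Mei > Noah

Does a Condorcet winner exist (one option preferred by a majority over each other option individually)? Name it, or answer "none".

Rahul

Rahul vs Mei: 22–12 for Rahul.
Rahul vs Noah: 22–12 for Rahul.
Rahul vs Ingrid: 20–14 for Rahul.
Rahul beats every other option head-to-head.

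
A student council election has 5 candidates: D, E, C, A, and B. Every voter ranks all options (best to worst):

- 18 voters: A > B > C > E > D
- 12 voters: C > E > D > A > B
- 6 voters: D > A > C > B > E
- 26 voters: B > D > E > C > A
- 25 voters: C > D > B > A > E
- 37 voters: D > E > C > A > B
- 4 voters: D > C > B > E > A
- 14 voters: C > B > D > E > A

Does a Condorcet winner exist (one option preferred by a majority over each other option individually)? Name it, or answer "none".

D vs E: 112–30 for D.
D vs C: 73–69 for D.
D vs A: 124–18 for D.
D vs B: 84–58 for D.
D beats every other option head-to-head.

D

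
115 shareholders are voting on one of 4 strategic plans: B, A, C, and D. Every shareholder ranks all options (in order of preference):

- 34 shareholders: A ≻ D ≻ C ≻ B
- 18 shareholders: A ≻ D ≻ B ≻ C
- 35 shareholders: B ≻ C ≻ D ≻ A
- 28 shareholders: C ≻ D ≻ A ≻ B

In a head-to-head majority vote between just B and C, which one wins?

C

Voters preferring B to C: 53; preferring C to B: 62.
C wins the head-to-head.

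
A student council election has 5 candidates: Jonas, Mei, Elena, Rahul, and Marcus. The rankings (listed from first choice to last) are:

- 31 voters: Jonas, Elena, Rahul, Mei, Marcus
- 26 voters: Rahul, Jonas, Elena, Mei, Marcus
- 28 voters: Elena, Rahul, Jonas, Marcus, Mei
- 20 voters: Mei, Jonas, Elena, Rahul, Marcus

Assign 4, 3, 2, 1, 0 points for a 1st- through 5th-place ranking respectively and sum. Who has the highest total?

Jonas

Jonas: 31·4 + 26·3 + 28·2 + 20·3 = 318
Mei: 31·1 + 26·1 + 28·0 + 20·4 = 137
Elena: 31·3 + 26·2 + 28·4 + 20·2 = 297
Rahul: 31·2 + 26·4 + 28·3 + 20·1 = 270
Marcus: 31·0 + 26·0 + 28·1 + 20·0 = 28
Jonas has the highest Borda score (318).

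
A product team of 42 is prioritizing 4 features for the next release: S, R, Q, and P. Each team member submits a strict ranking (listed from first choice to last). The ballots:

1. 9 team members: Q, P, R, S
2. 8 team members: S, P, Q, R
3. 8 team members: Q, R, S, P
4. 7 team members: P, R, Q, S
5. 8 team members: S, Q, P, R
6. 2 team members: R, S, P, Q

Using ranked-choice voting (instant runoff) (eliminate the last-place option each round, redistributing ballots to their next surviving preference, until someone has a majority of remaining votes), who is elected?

Round 1: S 16, R 2, Q 17, P 7. Eliminate R.
Round 2: S 18, Q 17, P 7. Eliminate P.
Round 3: S 18, Q 24. Q has a majority.

Q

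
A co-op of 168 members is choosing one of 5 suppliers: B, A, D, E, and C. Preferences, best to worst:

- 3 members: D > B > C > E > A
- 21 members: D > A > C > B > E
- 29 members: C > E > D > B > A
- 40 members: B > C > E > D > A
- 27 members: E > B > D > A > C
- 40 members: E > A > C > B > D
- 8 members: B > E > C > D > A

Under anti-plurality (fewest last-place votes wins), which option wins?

Last-place votes: B 0, A 80, D 40, E 21, C 27.
B is ranked last by the fewest voters, so B wins.

B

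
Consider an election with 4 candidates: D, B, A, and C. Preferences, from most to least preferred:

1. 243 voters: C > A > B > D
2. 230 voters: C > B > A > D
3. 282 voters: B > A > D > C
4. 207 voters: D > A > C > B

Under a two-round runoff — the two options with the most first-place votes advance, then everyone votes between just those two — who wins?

Round 1 first-place votes: D 207, B 282, A 0, C 473.
C and B advance.
Runoff: C is preferred to B by 680 voters; B by 282.
C wins the runoff.

C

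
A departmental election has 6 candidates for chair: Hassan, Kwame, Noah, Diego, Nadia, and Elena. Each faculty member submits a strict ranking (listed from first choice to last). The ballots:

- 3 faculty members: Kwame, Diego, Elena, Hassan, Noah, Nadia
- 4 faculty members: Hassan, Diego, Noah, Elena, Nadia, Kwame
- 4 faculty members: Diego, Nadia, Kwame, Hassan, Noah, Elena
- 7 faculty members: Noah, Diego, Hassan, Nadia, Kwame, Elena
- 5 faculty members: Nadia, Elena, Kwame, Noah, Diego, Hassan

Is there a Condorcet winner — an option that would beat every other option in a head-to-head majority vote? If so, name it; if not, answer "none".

none

Checking pairwise contests:
Kwame beats Hassan 12–11.
Diego beats Kwame 15–8.
Kwame beats Noah 12–11.
Noah beats Diego 12–11.
Hassan beats Nadia 14–9.
Hassan beats Elena 15–8.
Every option loses at least one head-to-head, so there is no Condorcet winner.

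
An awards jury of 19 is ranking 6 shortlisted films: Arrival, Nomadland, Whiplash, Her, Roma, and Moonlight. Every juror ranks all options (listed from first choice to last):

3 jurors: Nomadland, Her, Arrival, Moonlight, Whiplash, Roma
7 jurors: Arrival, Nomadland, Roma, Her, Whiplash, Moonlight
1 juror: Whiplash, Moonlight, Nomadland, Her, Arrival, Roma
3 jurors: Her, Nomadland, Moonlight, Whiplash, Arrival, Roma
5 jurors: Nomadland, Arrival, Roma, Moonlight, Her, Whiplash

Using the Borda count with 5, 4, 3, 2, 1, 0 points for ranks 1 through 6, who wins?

Nomadland

Arrival: 3·3 + 7·5 + 1·1 + 3·1 + 5·4 = 68
Nomadland: 3·5 + 7·4 + 1·3 + 3·4 + 5·5 = 83
Whiplash: 3·1 + 7·1 + 1·5 + 3·2 + 5·0 = 21
Her: 3·4 + 7·2 + 1·2 + 3·5 + 5·1 = 48
Roma: 3·0 + 7·3 + 1·0 + 3·0 + 5·3 = 36
Moonlight: 3·2 + 7·0 + 1·4 + 3·3 + 5·2 = 29
Nomadland has the highest Borda score (83).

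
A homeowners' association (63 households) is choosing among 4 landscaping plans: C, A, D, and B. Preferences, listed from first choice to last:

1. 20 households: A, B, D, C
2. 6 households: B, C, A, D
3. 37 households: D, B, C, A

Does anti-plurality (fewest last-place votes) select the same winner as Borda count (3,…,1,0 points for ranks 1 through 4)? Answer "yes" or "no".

Anti-plurality — last-place votes: C 20, A 37, D 6, B 0. Winner: B.
Borda — scores: C 49, A 66, D 131, B 132. Winner: B.
The two methods agree.

yes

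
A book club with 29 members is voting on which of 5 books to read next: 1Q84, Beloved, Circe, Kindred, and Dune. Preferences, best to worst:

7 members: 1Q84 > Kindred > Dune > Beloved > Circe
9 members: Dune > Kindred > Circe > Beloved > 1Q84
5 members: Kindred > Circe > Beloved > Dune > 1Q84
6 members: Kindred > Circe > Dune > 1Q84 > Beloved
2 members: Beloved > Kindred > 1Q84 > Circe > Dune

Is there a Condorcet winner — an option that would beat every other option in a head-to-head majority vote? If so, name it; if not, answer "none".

Kindred

Kindred vs 1Q84: 22–7 for Kindred.
Kindred vs Beloved: 27–2 for Kindred.
Kindred vs Circe: 29–0 for Kindred.
Kindred vs Dune: 20–9 for Kindred.
Kindred beats every other option head-to-head.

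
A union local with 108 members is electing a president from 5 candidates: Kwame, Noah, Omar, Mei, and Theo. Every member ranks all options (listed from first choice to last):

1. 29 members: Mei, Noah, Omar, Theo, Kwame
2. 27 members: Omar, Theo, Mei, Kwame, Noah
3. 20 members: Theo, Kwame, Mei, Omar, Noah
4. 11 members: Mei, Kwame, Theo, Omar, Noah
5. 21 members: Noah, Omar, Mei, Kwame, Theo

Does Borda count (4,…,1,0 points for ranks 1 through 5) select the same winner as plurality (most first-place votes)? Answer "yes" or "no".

yes

Borda — scores: Kwame 141, Noah 171, Omar 260, Mei 296, Theo 212. Winner: Mei.
Plurality — first-place votes: Kwame 0, Noah 21, Omar 27, Mei 40, Theo 20. Winner: Mei.
The two methods agree.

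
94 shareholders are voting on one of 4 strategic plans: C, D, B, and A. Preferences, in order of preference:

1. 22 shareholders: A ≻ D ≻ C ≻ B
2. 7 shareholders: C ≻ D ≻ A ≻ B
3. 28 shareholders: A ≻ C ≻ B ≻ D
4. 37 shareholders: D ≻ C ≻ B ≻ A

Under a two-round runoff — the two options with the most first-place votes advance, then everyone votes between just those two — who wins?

A

Round 1 first-place votes: C 7, D 37, B 0, A 50.
A and D advance.
Runoff: A is preferred to D by 50 voters; D by 44.
A wins the runoff.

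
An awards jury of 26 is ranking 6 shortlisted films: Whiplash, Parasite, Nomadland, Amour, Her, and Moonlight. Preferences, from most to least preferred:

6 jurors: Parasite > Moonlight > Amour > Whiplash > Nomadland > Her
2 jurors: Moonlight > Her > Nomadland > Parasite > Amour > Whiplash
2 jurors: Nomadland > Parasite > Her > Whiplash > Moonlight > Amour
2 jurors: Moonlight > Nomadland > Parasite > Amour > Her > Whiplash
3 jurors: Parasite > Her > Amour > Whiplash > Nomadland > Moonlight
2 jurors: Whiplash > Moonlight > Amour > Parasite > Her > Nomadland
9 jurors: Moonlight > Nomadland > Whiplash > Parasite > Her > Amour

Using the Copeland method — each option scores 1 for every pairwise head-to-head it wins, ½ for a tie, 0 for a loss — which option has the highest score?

Moonlight

Whiplash: beats Her; ties Amour; loses to Parasite, Nomadland, and Moonlight → score 1.5.
Parasite: beats Whiplash, Amour, and Her; loses to Nomadland and Moonlight → score 3.
Nomadland: beats Whiplash, Parasite, Amour, and Her; loses to Moonlight → score 4.
Amour: ties Whiplash; loses to Parasite, Nomadland, Her, and Moonlight → score 0.5.
Her: beats Amour; loses to Whiplash, Parasite, Nomadland, and Moonlight → score 1.
Moonlight: beats Whiplash, Parasite, Nomadland, Amour, and Her → score 5.
Moonlight has the best pairwise record.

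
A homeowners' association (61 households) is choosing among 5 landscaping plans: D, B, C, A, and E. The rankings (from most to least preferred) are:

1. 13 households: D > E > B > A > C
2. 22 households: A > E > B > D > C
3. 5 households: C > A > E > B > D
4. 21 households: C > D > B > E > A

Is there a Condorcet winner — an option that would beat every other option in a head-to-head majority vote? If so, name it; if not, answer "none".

D

D vs B: 34–27 for D.
D vs C: 35–26 for D.
D vs A: 34–27 for D.
D vs E: 34–27 for D.
D beats every other option head-to-head.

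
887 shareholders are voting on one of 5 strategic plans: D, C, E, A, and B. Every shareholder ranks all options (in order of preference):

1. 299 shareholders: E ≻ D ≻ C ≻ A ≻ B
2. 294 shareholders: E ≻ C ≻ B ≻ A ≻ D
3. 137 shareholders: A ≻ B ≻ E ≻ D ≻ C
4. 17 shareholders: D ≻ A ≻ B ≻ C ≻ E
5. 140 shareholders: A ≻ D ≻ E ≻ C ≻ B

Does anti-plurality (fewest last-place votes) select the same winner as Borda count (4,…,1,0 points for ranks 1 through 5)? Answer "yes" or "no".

no

Anti-plurality — last-place votes: D 294, C 137, E 17, A 0, B 439. Winner: A.
Borda — scores: D 1522, C 1637, E 2926, A 1752, B 1033. Winner: E.
The two methods disagree.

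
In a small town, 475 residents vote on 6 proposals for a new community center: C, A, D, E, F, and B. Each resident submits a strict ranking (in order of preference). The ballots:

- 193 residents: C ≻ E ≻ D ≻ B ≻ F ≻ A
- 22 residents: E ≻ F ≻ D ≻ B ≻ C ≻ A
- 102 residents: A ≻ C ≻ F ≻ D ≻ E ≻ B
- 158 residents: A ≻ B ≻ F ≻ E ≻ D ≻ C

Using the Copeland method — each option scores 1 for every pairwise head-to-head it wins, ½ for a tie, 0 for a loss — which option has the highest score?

C: beats D, E, F, and B; loses to A → score 4.
A: beats C, D, E, F, and B → score 5.
D: beats B; loses to C, A, E, and F → score 1.
E: beats D and B; loses to C, A, and F → score 2.
F: beats D and E; loses to C, A, and B → score 2.
B: beats F; loses to C, A, D, and E → score 1.
A has the best pairwise record.

A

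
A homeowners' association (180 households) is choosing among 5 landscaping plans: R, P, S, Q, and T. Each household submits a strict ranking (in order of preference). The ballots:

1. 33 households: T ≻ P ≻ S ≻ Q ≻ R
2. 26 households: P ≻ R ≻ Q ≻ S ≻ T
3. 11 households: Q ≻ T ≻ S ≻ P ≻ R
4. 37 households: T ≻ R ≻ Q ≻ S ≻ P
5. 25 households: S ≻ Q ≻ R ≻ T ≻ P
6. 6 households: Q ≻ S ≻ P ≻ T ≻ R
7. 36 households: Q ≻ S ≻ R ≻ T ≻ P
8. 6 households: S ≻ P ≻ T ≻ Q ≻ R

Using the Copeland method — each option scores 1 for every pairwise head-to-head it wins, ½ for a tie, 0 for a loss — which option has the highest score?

Q

R: beats P; loses to S, Q, and T → score 1.
P: loses to R, S, Q, and T → score 0.
S: beats R, P, and T; loses to Q → score 3.
Q: beats R, P, S, and T → score 4.
T: beats R and P; loses to S and Q → score 2.
Q has the best pairwise record.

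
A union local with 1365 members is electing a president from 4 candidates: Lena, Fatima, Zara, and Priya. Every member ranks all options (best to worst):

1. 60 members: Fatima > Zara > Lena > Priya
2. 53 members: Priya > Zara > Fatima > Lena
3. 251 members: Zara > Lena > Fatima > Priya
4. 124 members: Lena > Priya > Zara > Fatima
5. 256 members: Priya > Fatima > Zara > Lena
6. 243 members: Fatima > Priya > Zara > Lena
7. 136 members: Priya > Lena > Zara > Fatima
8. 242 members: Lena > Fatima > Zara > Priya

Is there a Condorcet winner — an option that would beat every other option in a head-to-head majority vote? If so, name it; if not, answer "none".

Checking pairwise contests:
Zara beats Lena 863–502.
Lena beats Fatima 753–612.
Fatima beats Zara 801–564.
Fatima beats Priya 796–569.
Every option loses at least one head-to-head, so there is no Condorcet winner.

none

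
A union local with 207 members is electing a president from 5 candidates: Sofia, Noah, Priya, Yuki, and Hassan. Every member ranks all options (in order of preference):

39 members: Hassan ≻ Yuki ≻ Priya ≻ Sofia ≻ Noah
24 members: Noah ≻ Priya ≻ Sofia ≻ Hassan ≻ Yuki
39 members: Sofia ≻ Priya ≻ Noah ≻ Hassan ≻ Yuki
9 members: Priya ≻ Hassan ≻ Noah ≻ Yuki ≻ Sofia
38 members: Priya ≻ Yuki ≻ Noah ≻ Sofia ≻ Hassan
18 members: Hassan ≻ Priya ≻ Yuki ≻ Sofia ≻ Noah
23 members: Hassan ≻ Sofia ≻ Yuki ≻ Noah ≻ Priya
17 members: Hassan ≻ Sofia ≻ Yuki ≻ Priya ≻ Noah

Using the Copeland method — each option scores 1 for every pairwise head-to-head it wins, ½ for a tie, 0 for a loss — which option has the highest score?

Sofia: beats Noah; loses to Priya, Yuki, and Hassan → score 1.
Noah: loses to Sofia, Priya, Yuki, and Hassan → score 0.
Priya: beats Sofia, Noah, Yuki, and Hassan → score 4.
Yuki: beats Sofia and Noah; loses to Priya and Hassan → score 2.
Hassan: beats Sofia, Noah, and Yuki; loses to Priya → score 3.
Priya has the best pairwise record.

Priya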